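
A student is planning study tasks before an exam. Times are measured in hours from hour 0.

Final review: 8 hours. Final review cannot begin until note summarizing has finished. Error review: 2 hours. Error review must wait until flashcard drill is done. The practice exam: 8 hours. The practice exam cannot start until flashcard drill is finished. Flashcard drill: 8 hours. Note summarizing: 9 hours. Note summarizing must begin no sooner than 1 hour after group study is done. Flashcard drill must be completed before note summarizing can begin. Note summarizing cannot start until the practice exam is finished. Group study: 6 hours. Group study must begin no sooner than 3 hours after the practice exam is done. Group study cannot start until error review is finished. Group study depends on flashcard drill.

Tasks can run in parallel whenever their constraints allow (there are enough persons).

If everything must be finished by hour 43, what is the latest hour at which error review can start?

17

To finish by hour 43, final review (duration 8) must start no later than hour 35.
Note summarizing has to be done before final review (must start by hour 35). That means finishing by hour 35, i.e. starting by 35 − 9 = hour 26.
Group study has to be done before note summarizing (must start by hour 26, minus 1-hour gap → hour 25). That means finishing by hour 25, i.e. starting by 25 − 6 = hour 19.
Error review has to be done before group study (must start by hour 19). That means finishing by hour 19, i.e. starting by 19 − 2 = hour 17.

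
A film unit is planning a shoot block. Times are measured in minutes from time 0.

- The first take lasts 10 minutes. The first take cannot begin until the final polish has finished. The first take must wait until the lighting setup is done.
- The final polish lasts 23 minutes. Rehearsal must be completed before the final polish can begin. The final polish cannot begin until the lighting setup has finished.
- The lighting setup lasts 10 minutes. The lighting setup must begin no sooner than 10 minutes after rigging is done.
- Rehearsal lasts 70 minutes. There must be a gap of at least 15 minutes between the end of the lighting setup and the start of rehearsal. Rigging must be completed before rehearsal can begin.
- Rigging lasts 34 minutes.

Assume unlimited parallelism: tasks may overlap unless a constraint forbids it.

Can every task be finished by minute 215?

Yes

Rigging can start immediately at minute 0; it finishes at minute 34.
After rigging (finishes minute 34, plus 10-minute gap → minute 44), the lighting setup can start at minute 44 and finishes at minute 54.
Rehearsal cannot start until the lighting setup (finishes minute 54, plus 15-minute gap → minute 69); rigging (finishes minute 34). The controlling bound is minute 69, so rehearsal finishes at 69 + 70 = minute 139.
For the final polish: rehearsal (finishes minute 139); the lighting setup (finishes minute 54). Taking the maximum gives a start of minute 139, and it finishes at 139 + 23 = minute 162.
The first take has to wait for the final polish (finishes minute 162); the lighting setup (finishes minute 54). The latest of these is minute 162, so the first take runs minute 162 to 162 + 10 = minute 172.
Every task is finished by minute 172, which is no later than the deadline of 215, so the schedule is feasible.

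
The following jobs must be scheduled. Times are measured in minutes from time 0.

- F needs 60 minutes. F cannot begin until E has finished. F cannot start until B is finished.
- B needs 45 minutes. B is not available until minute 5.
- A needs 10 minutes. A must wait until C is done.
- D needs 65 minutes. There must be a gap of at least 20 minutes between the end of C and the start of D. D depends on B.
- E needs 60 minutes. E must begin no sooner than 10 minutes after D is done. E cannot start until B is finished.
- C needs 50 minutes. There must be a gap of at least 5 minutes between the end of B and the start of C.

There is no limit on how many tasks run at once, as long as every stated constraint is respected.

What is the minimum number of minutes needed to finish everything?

B cannot begin until its own release at minute 5. It runs from minute 5 to 5 + 45 = minute 50.
After B (finishes minute 50, plus 5-minute gap → minute 55), C can start at minute 55 and finishes at minute 105.
D cannot start until C (finishes minute 105, plus 20-minute gap → minute 125); B (finishes minute 50). The controlling bound is minute 125, so D finishes at 125 + 65 = minute 190.
For E: D (finishes minute 190, plus 10-minute gap → minute 200); B (finishes minute 50). Taking the maximum gives a start of minute 200, and it finishes at 200 + 60 = minute 260.
F cannot start until E (finishes minute 260); B (finishes minute 50). The controlling bound is minute 260, so F finishes at 260 + 60 = minute 320.
A cannot begin until C (finishes minute 105). It runs from minute 105 to 105 + 10 = minute 115.
All tasks are finished once the last one completes. Finish times: A at 115, B at 50, C at 105, D at 190, E at 260, F at 320. The latest is minute 320.

320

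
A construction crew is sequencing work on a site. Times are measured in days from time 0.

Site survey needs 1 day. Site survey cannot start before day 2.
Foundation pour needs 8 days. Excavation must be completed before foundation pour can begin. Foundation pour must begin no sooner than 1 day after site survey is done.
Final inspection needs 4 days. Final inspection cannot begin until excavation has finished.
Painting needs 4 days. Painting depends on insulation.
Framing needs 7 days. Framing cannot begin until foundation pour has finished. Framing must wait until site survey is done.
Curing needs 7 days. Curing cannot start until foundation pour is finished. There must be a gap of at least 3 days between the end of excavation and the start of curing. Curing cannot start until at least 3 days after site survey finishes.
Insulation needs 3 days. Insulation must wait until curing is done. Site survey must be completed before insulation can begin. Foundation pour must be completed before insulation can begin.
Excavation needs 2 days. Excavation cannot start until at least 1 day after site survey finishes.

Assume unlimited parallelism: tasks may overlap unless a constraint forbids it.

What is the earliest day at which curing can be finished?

21

After its own release at day 2, site survey can start at day 2 and finishes at day 3.
Excavation cannot begin until site survey (finishes day 3, plus 1-day gap → day 4). It runs from day 4 to 4 + 2 = day 6.
Foundation pour needs all of excavation (finishes day 6); site survey (finishes day 3, plus 1-day gap → day 4). That puts its earliest start at day 6; it finishes at 6 + 8 = day 14.
Curing needs all of foundation pour (finishes day 14); excavation (finishes day 6, plus 3-day gap → day 9); site survey (finishes day 3, plus 3-day gap → day 6). That puts its earliest start at day 14; it finishes at 14 + 7 = day 21.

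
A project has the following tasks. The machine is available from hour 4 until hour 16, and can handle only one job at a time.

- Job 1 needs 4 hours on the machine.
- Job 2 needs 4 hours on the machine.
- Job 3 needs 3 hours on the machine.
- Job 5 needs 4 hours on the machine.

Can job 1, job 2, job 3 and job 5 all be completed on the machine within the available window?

No

The machine window is 16 − 4 = 12 hours.
Running back to back, the jobs need 4 + 4 + 3 + 4 = 15 hours on the machine.
Since 15 > 12, they cannot all fit.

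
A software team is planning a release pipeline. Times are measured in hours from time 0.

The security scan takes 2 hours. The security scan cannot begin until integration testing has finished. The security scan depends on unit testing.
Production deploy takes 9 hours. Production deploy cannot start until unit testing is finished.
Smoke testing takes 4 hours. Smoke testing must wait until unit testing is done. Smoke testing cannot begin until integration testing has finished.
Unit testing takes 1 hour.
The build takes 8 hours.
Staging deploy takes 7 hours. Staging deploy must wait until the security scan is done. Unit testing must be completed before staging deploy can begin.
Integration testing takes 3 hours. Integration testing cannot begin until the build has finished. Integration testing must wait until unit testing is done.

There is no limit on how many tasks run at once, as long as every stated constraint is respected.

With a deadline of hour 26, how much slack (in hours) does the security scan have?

6

Nothing blocks unit testing, so it runs from hour 0 to hour 1.
Nothing blocks the build, so it runs from hour 0 to hour 8.
Integration testing needs all of the build (finishes hour 8); unit testing (finishes hour 1). That puts its earliest start at hour 8; it finishes at 8 + 3 = hour 11.
The security scan needs all of integration testing (finishes hour 11); unit testing (finishes hour 1). That puts its earliest start at hour 11; it finishes at 11 + 2 = hour 13.

Working backward from the deadline:
To finish by hour 26, staging deploy (duration 7) must start no later than hour 19.
The security scan has to be done before staging deploy (must start by hour 19). That means finishing by hour 19, i.e. starting by 19 − 2 = hour 17.
So the security scan can start as early as hour 11 and as late as hour 17, giving 17 − 11 = 6 hours of slack.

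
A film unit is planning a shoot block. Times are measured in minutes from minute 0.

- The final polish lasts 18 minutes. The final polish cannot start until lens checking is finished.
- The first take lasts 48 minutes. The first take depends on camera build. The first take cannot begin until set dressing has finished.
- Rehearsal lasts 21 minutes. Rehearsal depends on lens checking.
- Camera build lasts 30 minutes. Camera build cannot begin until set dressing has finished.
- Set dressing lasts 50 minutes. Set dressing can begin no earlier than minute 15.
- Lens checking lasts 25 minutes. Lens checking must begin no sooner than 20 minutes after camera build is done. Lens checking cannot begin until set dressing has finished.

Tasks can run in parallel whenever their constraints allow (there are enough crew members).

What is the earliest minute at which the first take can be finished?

143

Set dressing cannot begin until its own release at minute 15. It runs from minute 15 to 15 + 50 = minute 65.
Camera build cannot begin until set dressing (finishes minute 65). It runs from minute 65 to 65 + 30 = minute 95.
The first take cannot start until camera build (finishes minute 95); set dressing (finishes minute 65). The controlling bound is minute 95, so the first take finishes at 95 + 48 = minute 143.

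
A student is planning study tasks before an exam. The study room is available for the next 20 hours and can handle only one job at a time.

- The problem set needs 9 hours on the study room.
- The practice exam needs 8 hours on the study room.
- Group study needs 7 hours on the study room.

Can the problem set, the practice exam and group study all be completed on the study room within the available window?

Running back to back, the jobs need 9 + 8 + 7 = 24 hours on the study room.
Since 24 > 20, they cannot all fit.

No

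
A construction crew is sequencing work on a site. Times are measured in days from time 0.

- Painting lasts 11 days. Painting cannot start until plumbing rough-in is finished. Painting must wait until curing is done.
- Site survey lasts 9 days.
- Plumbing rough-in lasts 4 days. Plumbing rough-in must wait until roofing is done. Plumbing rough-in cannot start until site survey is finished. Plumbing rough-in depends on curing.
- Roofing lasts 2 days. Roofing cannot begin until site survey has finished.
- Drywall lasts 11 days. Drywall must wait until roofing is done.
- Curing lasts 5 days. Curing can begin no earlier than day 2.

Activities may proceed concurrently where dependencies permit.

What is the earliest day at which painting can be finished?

26

Curing waits on its own release at day 2, so it starts at day 2 and finishes at 2 + 5 = day 7.
Site survey can start immediately at day 0; it finishes at day 9.
Roofing cannot begin until site survey (finishes day 9). It runs from day 9 to 9 + 2 = day 11.
Plumbing rough-in needs all of roofing (finishes day 11); site survey (finishes day 9); curing (finishes day 7). That puts its earliest start at day 11; it finishes at 11 + 4 = day 15.
Painting has to wait for plumbing rough-in (finishes day 15); curing (finishes day 7). The latest of these is day 15, so painting runs day 15 to 15 + 11 = day 26.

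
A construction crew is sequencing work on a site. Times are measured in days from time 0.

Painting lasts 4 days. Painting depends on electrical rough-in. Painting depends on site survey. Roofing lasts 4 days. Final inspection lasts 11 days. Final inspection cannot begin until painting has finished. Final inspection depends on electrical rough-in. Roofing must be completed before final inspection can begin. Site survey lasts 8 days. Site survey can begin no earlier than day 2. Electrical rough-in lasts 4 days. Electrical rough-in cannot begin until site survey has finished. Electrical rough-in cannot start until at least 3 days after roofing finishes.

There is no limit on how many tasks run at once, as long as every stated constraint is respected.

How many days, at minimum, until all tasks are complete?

Roofing has no prerequisites, so it starts at day 0 and finishes at day 4.
After its own release at day 2, site survey can start at day 2 and finishes at day 10.
Electrical rough-in needs all of site survey (finishes day 10); roofing (finishes day 4, plus 3-day gap → day 7). That puts its earliest start at day 10; it finishes at 10 + 4 = day 14.
For painting: electrical rough-in (finishes day 14); site survey (finishes day 10). Taking the maximum gives a start of day 14, and it finishes at 14 + 4 = day 18.
For final inspection: painting (finishes day 18); electrical rough-in (finishes day 14); roofing (finishes day 4). Taking the maximum gives a start of day 18, and it finishes at 18 + 11 = day 29.
All tasks are finished once the last one completes. Finish times: Site survey at 10, Roofing at 4, Electrical rough-in at 14, Painting at 18, Final inspection at 29. The latest is day 29.

29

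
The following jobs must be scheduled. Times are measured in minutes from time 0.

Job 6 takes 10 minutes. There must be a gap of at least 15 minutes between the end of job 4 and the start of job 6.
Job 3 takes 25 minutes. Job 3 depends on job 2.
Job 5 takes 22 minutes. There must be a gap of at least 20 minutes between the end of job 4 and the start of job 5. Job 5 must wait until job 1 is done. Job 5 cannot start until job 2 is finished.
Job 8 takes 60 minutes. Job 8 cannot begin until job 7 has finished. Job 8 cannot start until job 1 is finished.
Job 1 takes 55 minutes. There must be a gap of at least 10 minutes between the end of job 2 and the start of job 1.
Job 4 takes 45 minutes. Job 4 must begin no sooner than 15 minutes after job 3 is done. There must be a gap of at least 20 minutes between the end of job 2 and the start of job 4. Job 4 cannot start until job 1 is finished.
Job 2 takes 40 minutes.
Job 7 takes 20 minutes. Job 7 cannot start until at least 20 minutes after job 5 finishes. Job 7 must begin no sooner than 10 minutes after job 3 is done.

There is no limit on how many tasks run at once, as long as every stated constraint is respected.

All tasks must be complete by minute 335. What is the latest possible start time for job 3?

Job 8 has no dependents, so it just needs to finish by minute 335. Starting by 335 − 60 = minute 275 achieves that.
Job 7 must finish before job 8 (must start by minute 275). With a 20-minute duration, job 7 must start by 275 − 20 = minute 255.
Job 5 has to be done before job 7 (must start by minute 255, minus 20-minute gap → minute 235). That means finishing by minute 235, i.e. starting by 235 − 22 = minute 213.
Job 6 has no dependents, so it just needs to finish by minute 335. Starting by 335 − 10 = minute 325 achieves that.
Job 4 feeds job 5 (must start by minute 213, minus 20-minute gap → minute 193); job 6 (must start by minute 325, minus 15-minute gap → minute 310). Taking the minimum, job 4 must finish by minute 193 and start by 193 − 45 = minute 148.
Job 3 feeds job 4 (must start by minute 148, minus 15-minute gap → minute 133); job 7 (must start by minute 255, minus 10-minute gap → minute 245). Taking the minimum, job 3 must finish by minute 133 and start by 133 − 25 = minute 108.

108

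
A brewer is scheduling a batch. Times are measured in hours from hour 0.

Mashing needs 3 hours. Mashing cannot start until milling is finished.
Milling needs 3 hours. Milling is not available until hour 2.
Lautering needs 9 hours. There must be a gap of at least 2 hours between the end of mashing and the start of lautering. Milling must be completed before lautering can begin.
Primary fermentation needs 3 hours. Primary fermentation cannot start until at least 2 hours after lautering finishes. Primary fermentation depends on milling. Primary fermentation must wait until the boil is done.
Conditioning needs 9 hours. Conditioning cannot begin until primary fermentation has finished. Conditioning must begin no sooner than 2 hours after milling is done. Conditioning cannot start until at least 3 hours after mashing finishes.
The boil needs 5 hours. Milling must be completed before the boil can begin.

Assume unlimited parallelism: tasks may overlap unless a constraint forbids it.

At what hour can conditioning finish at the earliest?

After its own release at hour 2, milling can start at hour 2 and finishes at hour 5.
The boil waits on milling (finishes hour 5), so it starts at hour 5 and finishes at 5 + 5 = hour 10.
Mashing waits on milling (finishes hour 5), so it starts at hour 5 and finishes at 5 + 3 = hour 8.
For lautering: mashing (finishes hour 8, plus 2-hour gap → hour 10); milling (finishes hour 5). Taking the maximum gives a start of hour 10, and it finishes at 10 + 9 = hour 19.
For primary fermentation: lautering (finishes hour 19, plus 2-hour gap → hour 21); milling (finishes hour 5); the boil (finishes hour 10). Taking the maximum gives a start of hour 21, and it finishes at 21 + 3 = hour 24.
Conditioning cannot start until primary fermentation (finishes hour 24); milling (finishes hour 5, plus 2-hour gap → hour 7); mashing (finishes hour 8, plus 3-hour gap → hour 11). The controlling bound is hour 24, so conditioning finishes at 24 + 9 = hour 33.

33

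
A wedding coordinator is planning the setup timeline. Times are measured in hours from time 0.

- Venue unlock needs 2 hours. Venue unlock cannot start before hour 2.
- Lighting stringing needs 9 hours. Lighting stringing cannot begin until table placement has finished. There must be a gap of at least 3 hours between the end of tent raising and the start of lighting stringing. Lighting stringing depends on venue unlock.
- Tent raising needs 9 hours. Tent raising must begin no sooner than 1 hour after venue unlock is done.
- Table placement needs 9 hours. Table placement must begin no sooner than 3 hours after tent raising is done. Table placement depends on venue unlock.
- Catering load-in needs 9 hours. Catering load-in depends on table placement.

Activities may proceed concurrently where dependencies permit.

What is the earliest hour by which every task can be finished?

35

Venue unlock cannot begin until its own release at hour 2. It runs from hour 2 to 2 + 2 = hour 4.
Tent raising waits on venue unlock (finishes hour 4, plus 1-hour gap → hour 5), so it starts at hour 5 and finishes at 5 + 9 = hour 14.
Table placement needs all of tent raising (finishes hour 14, plus 3-hour gap → hour 17); venue unlock (finishes hour 4). That puts its earliest start at hour 17; it finishes at 17 + 9 = hour 26.
After table placement (finishes hour 26), catering load-in can start at hour 26 and finishes at hour 35.
Lighting stringing needs all of table placement (finishes hour 26); tent raising (finishes hour 14, plus 3-hour gap → hour 17); venue unlock (finishes hour 4). That puts its earliest start at hour 26; it finishes at 26 + 9 = hour 35.
All tasks are finished once the last one completes. Finish times: Venue unlock at 4, Tent raising at 14, Table placement at 26, Lighting stringing at 35, Catering load-in at 35. The latest is hour 35.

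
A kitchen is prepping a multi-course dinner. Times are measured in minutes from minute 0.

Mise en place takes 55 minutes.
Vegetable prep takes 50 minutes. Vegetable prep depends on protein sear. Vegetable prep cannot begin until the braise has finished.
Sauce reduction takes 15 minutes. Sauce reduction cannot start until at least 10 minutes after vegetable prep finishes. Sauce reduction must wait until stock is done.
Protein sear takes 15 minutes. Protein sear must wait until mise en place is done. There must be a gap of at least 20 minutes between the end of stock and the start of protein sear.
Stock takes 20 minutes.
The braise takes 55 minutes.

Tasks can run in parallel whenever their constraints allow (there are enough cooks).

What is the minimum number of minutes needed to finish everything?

The braise has no prerequisites, so it starts at minute 0 and finishes at minute 55.
Stock can start immediately at minute 0; it finishes at minute 20.
Mise en place has no prerequisites, so it starts at minute 0 and finishes at minute 55.
Protein sear has to wait for mise en place (finishes minute 55); stock (finishes minute 20, plus 20-minute gap → minute 40). The latest of these is minute 55, so protein sear runs minute 55 to 55 + 15 = minute 70.
Vegetable prep has to wait for protein sear (finishes minute 70); the braise (finishes minute 55). The latest of these is minute 70, so vegetable prep runs minute 70 to 70 + 50 = minute 120.
Sauce reduction has to wait for vegetable prep (finishes minute 120, plus 10-minute gap → minute 130); stock (finishes minute 20). The latest of these is minute 130, so sauce reduction runs minute 130 to 130 + 15 = minute 145.
All tasks are finished once the last one completes. Finish times: Mise en place at 55, Stock at 20, The braise at 55, Protein sear at 70, Vegetable prep at 120, Sauce reduction at 145. The latest is minute 145.

145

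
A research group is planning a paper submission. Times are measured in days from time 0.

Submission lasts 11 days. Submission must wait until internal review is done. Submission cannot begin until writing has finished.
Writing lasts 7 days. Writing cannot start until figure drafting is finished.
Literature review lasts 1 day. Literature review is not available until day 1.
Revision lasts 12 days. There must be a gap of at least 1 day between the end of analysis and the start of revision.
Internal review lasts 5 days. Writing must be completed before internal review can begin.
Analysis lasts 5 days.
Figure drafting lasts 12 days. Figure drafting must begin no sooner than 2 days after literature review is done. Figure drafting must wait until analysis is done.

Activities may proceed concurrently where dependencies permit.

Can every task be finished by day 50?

Yes

Analysis can start immediately at day 0; it finishes at day 5.
After analysis (finishes day 5, plus 1-day gap → day 6), revision can start at day 6 and finishes at day 18.
After its own release at day 1, literature review can start at day 1 and finishes at day 2.
Figure drafting has to wait for literature review (finishes day 2, plus 2-day gap → day 4); analysis (finishes day 5). The latest of these is day 5, so figure drafting runs day 5 to 5 + 12 = day 17.
Writing cannot begin until figure drafting (finishes day 17). It runs from day 17 to 17 + 7 = day 24.
Internal review cannot begin until writing (finishes day 24). It runs from day 24 to 24 + 5 = day 29.
Submission needs all of internal review (finishes day 29); writing (finishes day 24). That puts its earliest start at day 29; it finishes at 29 + 11 = day 40.
Every task is finished by day 40, which is no later than the deadline of 50, so the schedule is feasible.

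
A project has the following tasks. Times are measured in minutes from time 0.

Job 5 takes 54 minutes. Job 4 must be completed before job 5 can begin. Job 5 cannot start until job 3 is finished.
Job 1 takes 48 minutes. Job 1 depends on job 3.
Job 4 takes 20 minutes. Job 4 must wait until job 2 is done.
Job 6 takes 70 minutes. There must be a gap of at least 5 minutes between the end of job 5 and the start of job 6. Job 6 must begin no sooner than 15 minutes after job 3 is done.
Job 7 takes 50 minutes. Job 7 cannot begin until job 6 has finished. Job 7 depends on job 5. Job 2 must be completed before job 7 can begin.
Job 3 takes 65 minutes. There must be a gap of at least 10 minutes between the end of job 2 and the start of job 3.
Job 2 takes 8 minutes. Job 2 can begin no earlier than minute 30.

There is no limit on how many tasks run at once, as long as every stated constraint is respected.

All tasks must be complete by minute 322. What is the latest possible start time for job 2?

60

Nothing follows job 1; the deadline of minute 322 is its only limit. It must start by 322 − 48 = minute 274.
To finish by minute 322, job 7 (duration 50) must start no later than minute 272.
Job 6 must finish before job 7 (must start by minute 272). With a 70-minute duration, job 6 must start by 272 − 70 = minute 202.
Job 5 feeds job 6 (must start by minute 202, minus 5-minute gap → minute 197); job 7 (must start by minute 272). Taking the minimum, job 5 must finish by minute 197 and start by 197 − 54 = minute 143.
For job 3: job 1 (must start by minute 274); job 5 (must start by minute 143); job 6 (must start by minute 202, minus 15-minute gap → minute 187). The most restrictive is minute 143; with a 65-minute duration, job 3 must start by minute 78.
Job 4 has to be done before job 5 (must start by minute 143). That means finishing by minute 143, i.e. starting by 143 − 20 = minute 123.
For job 2: job 3 (must start by minute 78, minus 10-minute gap → minute 68); job 4 (must start by minute 123); job 7 (must start by minute 272). The most restrictive is minute 68; with an 8-minute duration, job 2 must start by minute 60.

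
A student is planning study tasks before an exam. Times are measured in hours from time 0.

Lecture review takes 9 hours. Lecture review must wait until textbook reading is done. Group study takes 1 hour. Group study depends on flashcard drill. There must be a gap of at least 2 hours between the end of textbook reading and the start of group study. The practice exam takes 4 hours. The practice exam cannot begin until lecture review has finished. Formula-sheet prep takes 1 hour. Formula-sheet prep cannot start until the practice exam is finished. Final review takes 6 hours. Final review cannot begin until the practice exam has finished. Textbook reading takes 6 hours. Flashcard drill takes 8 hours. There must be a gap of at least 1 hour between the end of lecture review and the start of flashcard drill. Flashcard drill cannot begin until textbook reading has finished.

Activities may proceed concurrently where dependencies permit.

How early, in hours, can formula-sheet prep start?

19

Textbook reading can start immediately at hour 0; it finishes at hour 6.
Lecture review waits on textbook reading (finishes hour 6), so it starts at hour 6 and finishes at 6 + 9 = hour 15.
The practice exam waits on lecture review (finishes hour 15), so it starts at hour 15 and finishes at 15 + 4 = hour 19.
Formula-sheet prep waits on the practice exam (finishes hour 19), so the earliest it can start is hour 19.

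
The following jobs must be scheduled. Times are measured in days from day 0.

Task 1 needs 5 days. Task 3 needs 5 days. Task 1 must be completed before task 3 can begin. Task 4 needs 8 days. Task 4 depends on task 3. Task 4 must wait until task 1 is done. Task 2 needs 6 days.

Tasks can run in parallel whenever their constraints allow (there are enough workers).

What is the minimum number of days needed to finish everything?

18

Task 2 has no prerequisites, so it starts at day 0 and finishes at day 6.
Nothing blocks task 1, so it runs from day 0 to day 5.
Task 3 cannot begin until task 1 (finishes day 5). It runs from day 5 to 5 + 5 = day 10.
Task 4 has to wait for task 3 (finishes day 10); task 1 (finishes day 5). The latest of these is day 10, so task 4 runs day 10 to 10 + 8 = day 18.
All tasks are finished once the last one completes. Finish times: Task 1 at 5, Task 2 at 6, Task 3 at 10, Task 4 at 18. The latest is day 18.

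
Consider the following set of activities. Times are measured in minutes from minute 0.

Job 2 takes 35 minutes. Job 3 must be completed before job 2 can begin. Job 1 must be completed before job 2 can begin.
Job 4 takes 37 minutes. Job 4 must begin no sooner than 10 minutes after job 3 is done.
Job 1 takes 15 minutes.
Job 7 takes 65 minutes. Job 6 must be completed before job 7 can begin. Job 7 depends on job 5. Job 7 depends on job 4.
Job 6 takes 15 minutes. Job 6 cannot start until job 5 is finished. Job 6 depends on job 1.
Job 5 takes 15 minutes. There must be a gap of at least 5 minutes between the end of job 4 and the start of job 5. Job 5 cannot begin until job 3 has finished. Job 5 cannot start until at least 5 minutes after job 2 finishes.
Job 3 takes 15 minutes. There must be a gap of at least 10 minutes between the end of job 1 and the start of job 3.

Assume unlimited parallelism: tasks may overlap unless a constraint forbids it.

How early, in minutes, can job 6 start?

107

Nothing blocks job 1, so it runs from minute 0 to minute 15.
Job 3 cannot begin until job 1 (finishes minute 15, plus 10-minute gap → minute 25). It runs from minute 25 to 25 + 15 = minute 40.
Job 4 cannot begin until job 3 (finishes minute 40, plus 10-minute gap → minute 50). It runs from minute 50 to 50 + 37 = minute 87.
For job 2: job 3 (finishes minute 40); job 1 (finishes minute 15). Taking the maximum gives a start of minute 40, and it finishes at 40 + 35 = minute 75.
Job 5 needs all of job 4 (finishes minute 87, plus 5-minute gap → minute 92); job 3 (finishes minute 40); job 2 (finishes minute 75, plus 5-minute gap → minute 80). That puts its earliest start at minute 92; it finishes at 92 + 15 = minute 107.
Job 6 waits on job 5 (finishes minute 107); job 1 (finishes minute 15). The latest of these is minute 107, which is the earliest job 6 can start.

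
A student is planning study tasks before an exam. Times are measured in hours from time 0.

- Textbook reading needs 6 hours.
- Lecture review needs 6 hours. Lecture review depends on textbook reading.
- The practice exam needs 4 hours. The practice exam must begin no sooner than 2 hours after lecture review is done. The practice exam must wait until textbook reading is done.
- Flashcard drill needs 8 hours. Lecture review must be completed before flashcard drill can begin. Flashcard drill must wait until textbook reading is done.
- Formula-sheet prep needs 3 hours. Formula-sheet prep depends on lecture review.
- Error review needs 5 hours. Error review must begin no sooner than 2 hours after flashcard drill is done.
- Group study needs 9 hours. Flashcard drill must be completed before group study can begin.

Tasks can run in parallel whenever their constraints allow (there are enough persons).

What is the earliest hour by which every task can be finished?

29

Textbook reading can start immediately at hour 0; it finishes at hour 6.
Lecture review waits on textbook reading (finishes hour 6), so it starts at hour 6 and finishes at 6 + 6 = hour 12.
After lecture review (finishes hour 12), formula-sheet prep can start at hour 12 and finishes at hour 15.
The practice exam cannot start until lecture review (finishes hour 12, plus 2-hour gap → hour 14); textbook reading (finishes hour 6). The controlling bound is hour 14, so the practice exam finishes at 14 + 4 = hour 18.
Flashcard drill needs all of lecture review (finishes hour 12); textbook reading (finishes hour 6). That puts its earliest start at hour 12; it finishes at 12 + 8 = hour 20.
After flashcard drill (finishes hour 20), group study can start at hour 20 and finishes at hour 29.
Error review cannot begin until flashcard drill (finishes hour 20, plus 2-hour gap → hour 22). It runs from hour 22 to 22 + 5 = hour 27.
All tasks are finished once the last one completes. Finish times: Textbook reading at 6, Lecture review at 12, Flashcard drill at 20, The practice exam at 18, Error review at 27, Group study at 29, Formula-sheet prep at 15. The latest is hour 29.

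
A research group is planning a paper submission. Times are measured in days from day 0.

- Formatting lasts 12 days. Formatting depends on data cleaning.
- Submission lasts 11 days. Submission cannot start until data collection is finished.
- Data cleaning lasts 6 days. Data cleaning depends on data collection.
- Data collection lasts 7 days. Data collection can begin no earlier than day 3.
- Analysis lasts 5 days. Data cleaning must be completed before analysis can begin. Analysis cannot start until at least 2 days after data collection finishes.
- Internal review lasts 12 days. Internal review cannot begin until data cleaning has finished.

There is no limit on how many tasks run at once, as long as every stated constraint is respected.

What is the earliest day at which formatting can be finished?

Data collection waits on its own release at day 3, so it starts at day 3 and finishes at 3 + 7 = day 10.
Data cleaning waits on data collection (finishes day 10), so it starts at day 10 and finishes at 10 + 6 = day 16.
Formatting cannot begin until data cleaning (finishes day 16). It runs from day 16 to 16 + 12 = day 28.

28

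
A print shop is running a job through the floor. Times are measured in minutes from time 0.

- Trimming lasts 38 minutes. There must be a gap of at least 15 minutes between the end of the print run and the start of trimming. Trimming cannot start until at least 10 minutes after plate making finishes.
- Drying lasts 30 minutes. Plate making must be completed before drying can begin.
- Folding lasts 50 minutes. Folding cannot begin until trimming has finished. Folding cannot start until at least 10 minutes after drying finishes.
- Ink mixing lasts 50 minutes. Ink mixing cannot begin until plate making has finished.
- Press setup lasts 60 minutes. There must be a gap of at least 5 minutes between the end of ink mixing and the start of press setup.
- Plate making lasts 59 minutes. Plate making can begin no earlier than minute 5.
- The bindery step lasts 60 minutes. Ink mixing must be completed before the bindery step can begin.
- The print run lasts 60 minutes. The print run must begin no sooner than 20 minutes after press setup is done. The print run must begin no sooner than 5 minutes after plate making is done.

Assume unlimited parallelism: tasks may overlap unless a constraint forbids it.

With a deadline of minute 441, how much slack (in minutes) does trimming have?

Plate making waits on its own release at minute 5, so it starts at minute 5 and finishes at 5 + 59 = minute 64.
After plate making (finishes minute 64), ink mixing can start at minute 64 and finishes at minute 114.
Press setup waits on ink mixing (finishes minute 114, plus 5-minute gap → minute 119), so it starts at minute 119 and finishes at 119 + 60 = minute 179.
For the print run: press setup (finishes minute 179, plus 20-minute gap → minute 199); plate making (finishes minute 64, plus 5-minute gap → minute 69). Taking the maximum gives a start of minute 199, and it finishes at 199 + 60 = minute 259.
Trimming needs all of the print run (finishes minute 259, plus 15-minute gap → minute 274); plate making (finishes minute 64, plus 10-minute gap → minute 74). That puts its earliest start at minute 274; it finishes at 274 + 38 = minute 312.

Working backward from the deadline:
To finish by minute 441, folding (duration 50) must start no later than minute 391.
Trimming feeds into folding (must start by minute 391); so trimming must finish by minute 391 and therefore start by minute 353.
So trimming can start as early as minute 274 and as late as minute 353, giving 353 − 274 = 79 minutes of slack.

79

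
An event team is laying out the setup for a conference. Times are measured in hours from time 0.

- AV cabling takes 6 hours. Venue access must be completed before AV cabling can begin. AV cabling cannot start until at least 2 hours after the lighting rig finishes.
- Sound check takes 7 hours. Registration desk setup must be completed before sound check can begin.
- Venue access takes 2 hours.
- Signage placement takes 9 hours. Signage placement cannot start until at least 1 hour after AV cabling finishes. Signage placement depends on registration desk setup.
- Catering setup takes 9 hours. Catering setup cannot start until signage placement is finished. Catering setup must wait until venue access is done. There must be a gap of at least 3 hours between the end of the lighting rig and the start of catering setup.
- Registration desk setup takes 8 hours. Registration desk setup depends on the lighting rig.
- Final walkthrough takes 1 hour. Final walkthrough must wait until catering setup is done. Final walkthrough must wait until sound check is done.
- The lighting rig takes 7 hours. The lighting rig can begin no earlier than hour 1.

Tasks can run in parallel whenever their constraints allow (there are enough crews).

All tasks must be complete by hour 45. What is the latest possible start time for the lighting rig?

To finish by hour 45, final walkthrough (duration 1) must start no later than hour 44.
Catering setup has to be done before final walkthrough (must start by hour 44). That means finishing by hour 44, i.e. starting by 44 − 9 = hour 35.
Signage placement feeds into catering setup (must start by hour 35); so signage placement must finish by hour 35 and therefore start by hour 26.
AV cabling feeds into signage placement (must start by hour 26, minus 1-hour gap → hour 25); so AV cabling must finish by hour 25 and therefore start by hour 19.
Sound check feeds into final walkthrough (must start by hour 44); so sound check must finish by hour 44 and therefore start by hour 37.
Registration desk setup feeds signage placement (must start by hour 26); sound check (must start by hour 37). Taking the minimum, registration desk setup must finish by hour 26 and start by 26 − 8 = hour 18.
For the lighting rig: AV cabling (must start by hour 19, minus 2-hour gap → hour 17); registration desk setup (must start by hour 18); catering setup (must start by hour 35, minus 3-hour gap → hour 32). The most restrictive is hour 17; with a 7-hour duration, the lighting rig must start by hour 10.

10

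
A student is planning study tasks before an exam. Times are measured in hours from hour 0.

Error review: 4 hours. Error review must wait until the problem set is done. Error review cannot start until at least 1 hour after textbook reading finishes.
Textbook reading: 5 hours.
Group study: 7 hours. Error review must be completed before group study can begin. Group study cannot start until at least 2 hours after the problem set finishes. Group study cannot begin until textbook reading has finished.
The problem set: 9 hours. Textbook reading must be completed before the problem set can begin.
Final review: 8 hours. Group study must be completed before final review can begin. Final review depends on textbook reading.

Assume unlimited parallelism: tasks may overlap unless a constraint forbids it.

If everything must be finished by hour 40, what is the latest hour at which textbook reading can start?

Final review has no dependents, so it just needs to finish by hour 40. Starting by 40 − 8 = hour 32 achieves that.
Group study has to be done before final review (must start by hour 32). That means finishing by hour 32, i.e. starting by 32 − 7 = hour 25.
Since group study (must start by hour 25) depends on it, error review must finish by hour 25. Backing off its 4-hour duration gives a latest start of hour 21.
The problem set must finish in time for error review (must start by hour 21); group study (must start by hour 25, minus 2-hour gap → hour 23). The tightest is hour 21, so the problem set must start by 21 − 9 = hour 12.
For textbook reading: the problem set (must start by hour 12); error review (must start by hour 21, minus 1-hour gap → hour 20); group study (must start by hour 25); final review (must start by hour 32). The most restrictive is hour 12; with a 5-hour duration, textbook reading must start by hour 7.

7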